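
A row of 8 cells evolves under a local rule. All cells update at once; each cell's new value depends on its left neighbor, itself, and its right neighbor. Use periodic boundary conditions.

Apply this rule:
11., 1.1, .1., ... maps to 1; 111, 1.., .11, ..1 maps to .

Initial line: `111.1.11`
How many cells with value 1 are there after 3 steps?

step 1: ..1111..
step 2: 1....1.1
step 3: 1.11.11.
count of 1: 5

5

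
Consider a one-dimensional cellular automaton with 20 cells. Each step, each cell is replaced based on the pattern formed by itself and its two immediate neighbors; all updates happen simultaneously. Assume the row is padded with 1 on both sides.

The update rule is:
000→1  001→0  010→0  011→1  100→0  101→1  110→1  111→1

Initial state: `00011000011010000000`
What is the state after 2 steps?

10111111111100111111

01011011011100111110
10111111111100111111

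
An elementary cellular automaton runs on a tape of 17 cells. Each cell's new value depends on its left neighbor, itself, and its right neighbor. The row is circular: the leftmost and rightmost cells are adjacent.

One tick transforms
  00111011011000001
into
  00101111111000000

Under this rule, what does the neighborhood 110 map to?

1

At position 4 the neighborhood is 110; the next row has 1 there.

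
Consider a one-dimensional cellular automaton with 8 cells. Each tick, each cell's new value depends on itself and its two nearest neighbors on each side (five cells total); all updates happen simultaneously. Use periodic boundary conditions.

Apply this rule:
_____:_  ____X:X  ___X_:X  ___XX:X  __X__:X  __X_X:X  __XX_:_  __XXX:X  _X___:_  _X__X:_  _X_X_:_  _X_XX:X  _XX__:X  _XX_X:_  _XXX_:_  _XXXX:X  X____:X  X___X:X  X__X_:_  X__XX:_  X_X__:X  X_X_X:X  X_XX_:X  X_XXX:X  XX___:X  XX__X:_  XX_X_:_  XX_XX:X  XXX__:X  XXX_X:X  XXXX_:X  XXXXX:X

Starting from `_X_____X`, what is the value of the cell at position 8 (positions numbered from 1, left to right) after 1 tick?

_X_X_XXX
position 8 holds X

X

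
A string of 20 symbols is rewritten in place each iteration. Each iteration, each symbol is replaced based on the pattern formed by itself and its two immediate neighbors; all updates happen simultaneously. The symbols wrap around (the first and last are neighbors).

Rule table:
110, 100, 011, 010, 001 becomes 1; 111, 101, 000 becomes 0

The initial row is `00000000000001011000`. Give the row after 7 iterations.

01110011010101010101

00000000000011011100
00000000000111010110
00000000001101010111
10000000011101010101
11000000110101010101
01100001110101010101
01110011010101010101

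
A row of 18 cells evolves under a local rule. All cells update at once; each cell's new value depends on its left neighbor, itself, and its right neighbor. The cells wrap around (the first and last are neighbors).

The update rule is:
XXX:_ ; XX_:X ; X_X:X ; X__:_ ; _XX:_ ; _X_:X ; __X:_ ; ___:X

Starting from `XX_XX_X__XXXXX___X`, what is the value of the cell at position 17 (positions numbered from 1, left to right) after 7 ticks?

X

tick 1: _XX_XXX______X_X__
tick 2: __XX__X_XXXX_XXX_X
tick 3: ___X__XX___XX__XXX
tick 4: _X_X___X_X__X____X
tick 5: XXXX_X_XXX__X_XX_X
tick 6: ___XXXX__X__XX_XX_
tick 7: XX____X__X___XX_X_
position 17 holds X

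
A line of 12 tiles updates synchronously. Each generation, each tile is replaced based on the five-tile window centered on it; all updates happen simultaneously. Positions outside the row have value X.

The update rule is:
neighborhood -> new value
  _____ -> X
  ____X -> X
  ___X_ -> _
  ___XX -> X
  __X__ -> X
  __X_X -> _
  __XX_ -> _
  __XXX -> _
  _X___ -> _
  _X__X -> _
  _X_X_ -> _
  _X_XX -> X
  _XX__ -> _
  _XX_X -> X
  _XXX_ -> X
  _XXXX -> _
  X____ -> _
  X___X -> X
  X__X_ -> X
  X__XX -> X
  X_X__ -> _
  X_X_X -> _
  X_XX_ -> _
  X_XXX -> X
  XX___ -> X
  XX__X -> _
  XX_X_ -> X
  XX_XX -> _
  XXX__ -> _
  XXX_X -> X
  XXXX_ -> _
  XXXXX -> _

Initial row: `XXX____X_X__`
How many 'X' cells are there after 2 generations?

___X_X_____X
XX______XXX_
count of X: 5

5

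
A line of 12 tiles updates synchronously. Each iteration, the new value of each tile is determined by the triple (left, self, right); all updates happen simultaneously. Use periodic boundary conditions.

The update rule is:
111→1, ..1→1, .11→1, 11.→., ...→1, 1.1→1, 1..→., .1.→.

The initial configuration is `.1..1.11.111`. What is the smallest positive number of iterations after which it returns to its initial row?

12

1..1.11.111.
..1.11.111.1
.1.11.111.1.
1.11.111.1..
.11.111.1..1
11.111.1..1.
1.111.1..1.1
.111.1..1.11
111.1..1.11.
11.1..1.11.1
1.1..1.11.11
.1..1.11.111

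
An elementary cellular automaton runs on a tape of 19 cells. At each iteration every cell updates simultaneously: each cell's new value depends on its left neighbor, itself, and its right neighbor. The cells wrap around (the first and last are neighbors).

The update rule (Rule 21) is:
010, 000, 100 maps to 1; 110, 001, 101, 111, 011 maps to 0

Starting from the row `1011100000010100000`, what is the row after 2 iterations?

1111000000010000000

1000011111010111110
1111000000010000000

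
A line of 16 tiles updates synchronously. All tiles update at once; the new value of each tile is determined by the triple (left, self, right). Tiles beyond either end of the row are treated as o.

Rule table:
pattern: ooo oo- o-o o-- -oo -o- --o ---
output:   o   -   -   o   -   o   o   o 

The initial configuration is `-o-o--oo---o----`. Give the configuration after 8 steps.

-o-ooo--oooooooo
-o--o-oo-ooooooo
-oooo-----oooooo
--oo-ooooo-ooooo
oo----ooo---oooo
o-oooo-o-ooo-ooo
---oo--o--o---oo
ooo--ooooooooo-o

ooo--ooooooooo-o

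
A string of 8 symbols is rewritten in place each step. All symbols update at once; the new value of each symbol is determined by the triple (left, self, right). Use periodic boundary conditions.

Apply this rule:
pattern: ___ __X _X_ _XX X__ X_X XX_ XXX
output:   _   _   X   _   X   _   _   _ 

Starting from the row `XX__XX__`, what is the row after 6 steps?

__X___X_
__XX__XX
X___X___
XX__XX__  (repeats step 0; period 4)
step 6: __XX__XX

__XX__XX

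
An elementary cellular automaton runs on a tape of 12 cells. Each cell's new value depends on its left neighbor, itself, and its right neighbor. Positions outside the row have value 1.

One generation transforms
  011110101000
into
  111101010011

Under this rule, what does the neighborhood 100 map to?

0

At position 9 the neighborhood is 100; the next row has 0 there.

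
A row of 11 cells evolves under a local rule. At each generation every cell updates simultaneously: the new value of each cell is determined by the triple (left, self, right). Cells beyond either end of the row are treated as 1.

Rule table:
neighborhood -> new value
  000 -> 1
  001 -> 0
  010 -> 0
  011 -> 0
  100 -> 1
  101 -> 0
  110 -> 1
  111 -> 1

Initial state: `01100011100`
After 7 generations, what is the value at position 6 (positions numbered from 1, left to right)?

1

00111001110
10011100110
11001110010
11100111000
11110011110
11111001110
11111100110
position 6 holds 1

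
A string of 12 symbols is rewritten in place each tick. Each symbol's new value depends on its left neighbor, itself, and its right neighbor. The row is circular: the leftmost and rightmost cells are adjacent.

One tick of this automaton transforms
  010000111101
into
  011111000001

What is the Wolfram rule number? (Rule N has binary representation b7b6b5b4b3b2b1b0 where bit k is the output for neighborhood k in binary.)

23

position 7: 111 → 0  (bit 7 = 0)
position 9: 110 → 0  (bit 6 = 0)
position 0: 101 → 0  (bit 5 = 0)
position 2: 100 → 1  (bit 4 = 1)
position 6: 011 → 0  (bit 3 = 0)
position 1: 010 → 1  (bit 2 = 1)
position 5: 001 → 1  (bit 1 = 1)
position 3: 000 → 1  (bit 0 = 1)
bits b7..b0 = 00010111 = 23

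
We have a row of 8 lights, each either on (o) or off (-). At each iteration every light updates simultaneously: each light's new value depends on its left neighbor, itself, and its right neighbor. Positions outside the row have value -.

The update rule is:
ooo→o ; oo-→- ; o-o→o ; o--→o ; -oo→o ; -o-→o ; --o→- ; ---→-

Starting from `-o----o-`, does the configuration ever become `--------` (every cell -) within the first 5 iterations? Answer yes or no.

-oo---oo
-o-o--o-
-oooo-oo
-ooo-oo-
-oo-oo-o
iteration 5 is -oo-oo-o, still not uniform -

no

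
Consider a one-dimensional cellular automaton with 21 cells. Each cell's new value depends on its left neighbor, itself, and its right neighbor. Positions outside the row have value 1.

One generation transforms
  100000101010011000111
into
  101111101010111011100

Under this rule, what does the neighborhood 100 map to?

0

At position 1 the neighborhood is 100; the next row has 0 there.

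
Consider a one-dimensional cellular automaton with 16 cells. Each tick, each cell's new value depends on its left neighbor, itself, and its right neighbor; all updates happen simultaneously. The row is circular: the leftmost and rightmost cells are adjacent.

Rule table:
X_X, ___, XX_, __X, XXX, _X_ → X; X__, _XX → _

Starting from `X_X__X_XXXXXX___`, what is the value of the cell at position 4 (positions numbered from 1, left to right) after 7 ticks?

XXX_XXX_XXXXX_XX
XXXX_XXX_XXXXX_X
XXXXX_XXX_XXXXX_
_XXXXX_XXX_XXXXX
X_XXXXX_XXX_XXXX
XX_XXXXX_XXX_XXX
XXX_XXXXX_XXX_XX
position 4 holds _

_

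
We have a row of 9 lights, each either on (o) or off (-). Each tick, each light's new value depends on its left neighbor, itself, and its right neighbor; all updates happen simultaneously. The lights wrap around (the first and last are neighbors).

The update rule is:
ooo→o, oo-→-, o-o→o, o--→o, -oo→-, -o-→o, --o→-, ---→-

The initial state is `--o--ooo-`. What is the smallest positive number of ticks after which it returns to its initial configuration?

tick 1: --oo--o-o
tick 2: o---o-ooo
tick 3: -o--oo-oo
tick 4: ooo---o--
tick 5: -o-o--oo-
tick 6: -oooo---o
tick 7: o-oo-o--o
tick 8: -o--ooo--
tick 9: -oo--o-o-
tick 10: ---o-oooo
tick 11: o--oo-oo-
tick 12: oo---o--o
tick 13: o-o--oo--
tick 14: oooo---o-
tick 15: -oo-o--oo
tick 16: o--ooo---
tick 17: oo--o-o--
tick 18: --o-oooo-
tick 19: --oo-oo-o
tick 20: o---o--oo
tick 21: -o--oo--o
tick 22: ooo---o-o
tick 23: oo-o--oo-
tick 24: --ooo---o
tick 25: o--o-o--o
tick 26: -o-oooo--
tick 27: -oo-oo-o-
tick 28: ---o--ooo
tick 29: o--oo--o-
tick 30: oo---o-oo
tick 31: o-o--oo-o
tick 32: -ooo---o-
tick 33: --o-o--oo
tick 34: o-oooo---
tick 35: oo-oo-o--
tick 36: --o--ooo-

36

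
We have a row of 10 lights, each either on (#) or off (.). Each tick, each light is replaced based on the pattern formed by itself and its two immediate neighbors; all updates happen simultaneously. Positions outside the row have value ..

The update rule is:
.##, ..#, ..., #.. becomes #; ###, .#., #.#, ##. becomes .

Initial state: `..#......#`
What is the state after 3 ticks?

.##.#####.

##.######.
#..#.....#
.##.#####.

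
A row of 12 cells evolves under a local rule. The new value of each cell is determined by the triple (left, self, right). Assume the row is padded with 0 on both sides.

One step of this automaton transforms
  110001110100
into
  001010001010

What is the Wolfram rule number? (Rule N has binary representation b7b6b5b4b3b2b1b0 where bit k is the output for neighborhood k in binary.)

position 6: 111 → 0  (bit 7 = 0)
position 1: 110 → 0  (bit 6 = 0)
position 8: 101 → 1  (bit 5 = 1)
position 2: 100 → 1  (bit 4 = 1)
position 0: 011 → 0  (bit 3 = 0)
position 9: 010 → 0  (bit 2 = 0)
position 4: 001 → 1  (bit 1 = 1)
position 3: 000 → 0  (bit 0 = 0)
bits b7..b0 = 00110010 = 50

50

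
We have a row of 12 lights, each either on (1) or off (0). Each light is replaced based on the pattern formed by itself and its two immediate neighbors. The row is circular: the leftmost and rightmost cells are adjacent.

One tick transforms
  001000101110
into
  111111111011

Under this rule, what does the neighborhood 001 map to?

1

At position 1 the neighborhood is 001; the next row has 1 there.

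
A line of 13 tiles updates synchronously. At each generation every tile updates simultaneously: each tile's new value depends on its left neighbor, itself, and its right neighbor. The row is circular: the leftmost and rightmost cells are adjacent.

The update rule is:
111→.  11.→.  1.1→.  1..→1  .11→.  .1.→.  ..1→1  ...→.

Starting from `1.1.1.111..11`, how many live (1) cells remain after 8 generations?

2

.........11..
........1..1.
.......1.11.1
1.....1......
.1...1.1....1
..1.1...1..1.
.1...1.1.11.1
..1.1........
count of 1: 2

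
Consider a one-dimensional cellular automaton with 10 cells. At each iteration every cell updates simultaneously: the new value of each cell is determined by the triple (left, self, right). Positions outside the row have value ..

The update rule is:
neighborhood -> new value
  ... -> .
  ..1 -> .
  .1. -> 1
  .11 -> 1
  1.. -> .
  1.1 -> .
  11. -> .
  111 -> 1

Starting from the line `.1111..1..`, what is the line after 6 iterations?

.111...1..
.11....1..
.1.....1..
.1.....1..  (fixed point — unchanged through iteration 6)

.1.....1..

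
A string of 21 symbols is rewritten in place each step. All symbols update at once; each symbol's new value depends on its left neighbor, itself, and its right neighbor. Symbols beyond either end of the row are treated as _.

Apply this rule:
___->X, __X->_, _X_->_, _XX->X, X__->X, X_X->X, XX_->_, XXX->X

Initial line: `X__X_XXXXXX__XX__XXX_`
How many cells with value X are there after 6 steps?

step 1: _X__XXXXXX_X_X_X_XX_X
step 2: __X_XXXXX_X_X_X_XX_X_
step 3: X__XXXXX_X_X_X_XX_X_X
step 4: _X_XXXX_X_X_X_XX_X_X_
step 5: __XXXX_X_X_X_XX_X_X_X
step 6: X_XXX_X_X_X_XX_X_X_X_
count of X: 12

12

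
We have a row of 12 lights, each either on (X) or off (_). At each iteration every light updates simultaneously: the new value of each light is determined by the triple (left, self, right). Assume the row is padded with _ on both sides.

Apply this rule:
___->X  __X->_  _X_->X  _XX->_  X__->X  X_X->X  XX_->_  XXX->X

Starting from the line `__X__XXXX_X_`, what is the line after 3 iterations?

X_XX__XX_XXX
XX__X___X_X_
__X_XXX_XXXX

__X_XXX_XXXX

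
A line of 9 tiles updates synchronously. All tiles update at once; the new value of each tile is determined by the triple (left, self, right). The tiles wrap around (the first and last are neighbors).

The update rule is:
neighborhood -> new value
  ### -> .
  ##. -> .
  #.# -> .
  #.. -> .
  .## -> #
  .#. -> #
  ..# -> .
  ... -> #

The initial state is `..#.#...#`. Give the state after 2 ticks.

..#.#.#.#

tick 1: ..#.#.#.#
tick 2: ..#.#.#.#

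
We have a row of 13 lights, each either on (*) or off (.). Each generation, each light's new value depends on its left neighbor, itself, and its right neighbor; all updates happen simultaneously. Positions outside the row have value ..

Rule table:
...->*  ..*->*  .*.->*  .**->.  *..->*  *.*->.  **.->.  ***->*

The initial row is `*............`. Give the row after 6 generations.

.*...***...*.

*************
.***********.
*.*********.*
*..*******..*
***.*****.***
.*...***...*.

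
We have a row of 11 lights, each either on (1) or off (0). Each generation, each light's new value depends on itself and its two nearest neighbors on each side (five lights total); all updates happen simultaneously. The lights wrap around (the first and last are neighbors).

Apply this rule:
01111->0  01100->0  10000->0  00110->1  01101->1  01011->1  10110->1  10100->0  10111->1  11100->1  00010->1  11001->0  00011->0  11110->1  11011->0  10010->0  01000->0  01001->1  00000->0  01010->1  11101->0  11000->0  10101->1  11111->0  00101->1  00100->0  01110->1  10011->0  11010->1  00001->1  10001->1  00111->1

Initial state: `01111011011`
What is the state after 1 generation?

01010011011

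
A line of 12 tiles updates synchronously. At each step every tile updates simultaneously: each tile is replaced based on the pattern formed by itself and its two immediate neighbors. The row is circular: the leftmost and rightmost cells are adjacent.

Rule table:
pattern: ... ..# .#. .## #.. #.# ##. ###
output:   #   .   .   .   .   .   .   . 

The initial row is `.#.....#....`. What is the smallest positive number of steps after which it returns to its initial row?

2

...###...###
.#.....#....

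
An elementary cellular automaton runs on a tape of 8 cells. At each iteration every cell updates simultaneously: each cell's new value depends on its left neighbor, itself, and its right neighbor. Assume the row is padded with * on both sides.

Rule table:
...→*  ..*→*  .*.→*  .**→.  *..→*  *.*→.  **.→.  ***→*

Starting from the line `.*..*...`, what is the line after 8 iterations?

.*******
..******
**.*****
*...****
.***.***
..*...**
******.*
*****...

*****...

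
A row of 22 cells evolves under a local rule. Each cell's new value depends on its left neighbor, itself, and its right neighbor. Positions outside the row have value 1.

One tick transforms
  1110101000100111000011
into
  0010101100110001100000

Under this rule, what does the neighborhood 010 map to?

At position 4 the neighborhood is 010; the next row has 1 there.

1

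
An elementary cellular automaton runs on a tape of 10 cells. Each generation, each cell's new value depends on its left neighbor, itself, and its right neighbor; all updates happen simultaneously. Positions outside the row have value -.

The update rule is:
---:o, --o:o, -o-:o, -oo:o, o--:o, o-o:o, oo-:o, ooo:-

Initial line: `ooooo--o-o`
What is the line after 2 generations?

ooooo----o

generation 1: o---oooooo
generation 2: ooooo----o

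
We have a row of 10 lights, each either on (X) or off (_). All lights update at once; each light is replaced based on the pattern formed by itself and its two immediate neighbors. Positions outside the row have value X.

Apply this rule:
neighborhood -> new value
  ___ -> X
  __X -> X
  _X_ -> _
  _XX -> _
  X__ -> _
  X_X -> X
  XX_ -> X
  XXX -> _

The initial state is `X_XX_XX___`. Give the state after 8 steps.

_XX_XX_XX_

step 1: XX_XX_X_XX
step 2: _XX_XX_X__
step 3: X_XX_XX__X
step 4: XX_XX_X_X_
step 5: _XX_XX_X_X
step 6: X_XX_XX_X_
step 7: XX_XX_XX_X
step 8: _XX_XX_XX_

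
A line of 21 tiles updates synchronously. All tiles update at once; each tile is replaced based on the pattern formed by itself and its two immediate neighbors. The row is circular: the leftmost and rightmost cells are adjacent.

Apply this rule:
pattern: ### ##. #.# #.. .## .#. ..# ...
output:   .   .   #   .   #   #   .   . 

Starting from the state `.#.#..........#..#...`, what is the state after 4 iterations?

.#............#..#...

.###..........#..#...
.#............#..#...
.#............#..#...  (fixed point — unchanged through iteration 4)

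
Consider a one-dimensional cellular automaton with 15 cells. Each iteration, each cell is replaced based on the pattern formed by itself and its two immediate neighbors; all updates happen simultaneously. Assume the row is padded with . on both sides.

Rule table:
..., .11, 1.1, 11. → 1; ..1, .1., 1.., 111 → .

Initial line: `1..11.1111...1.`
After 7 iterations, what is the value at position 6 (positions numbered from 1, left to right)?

1

...1111..1.1...
11.1..1...1..11
111.....1....11
1.1.111...11.11
.1.11.1.1.11111
..1111.1.11...1
1.1..11.111.1..
position 6 holds 1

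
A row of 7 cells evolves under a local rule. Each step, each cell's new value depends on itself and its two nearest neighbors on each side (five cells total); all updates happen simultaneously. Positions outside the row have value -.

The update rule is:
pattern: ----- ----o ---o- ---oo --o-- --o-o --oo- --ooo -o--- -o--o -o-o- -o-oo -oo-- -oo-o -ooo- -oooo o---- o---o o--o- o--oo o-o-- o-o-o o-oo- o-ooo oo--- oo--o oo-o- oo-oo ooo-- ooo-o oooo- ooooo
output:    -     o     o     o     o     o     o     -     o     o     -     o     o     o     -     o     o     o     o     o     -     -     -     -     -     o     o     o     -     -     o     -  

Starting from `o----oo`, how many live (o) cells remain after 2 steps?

2

ooooooo
-o---o-
count of o: 2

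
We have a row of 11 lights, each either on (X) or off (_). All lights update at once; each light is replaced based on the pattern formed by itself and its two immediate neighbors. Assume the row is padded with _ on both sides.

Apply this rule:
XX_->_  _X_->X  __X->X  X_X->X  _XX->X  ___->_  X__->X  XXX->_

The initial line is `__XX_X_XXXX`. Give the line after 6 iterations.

_XX_XXXX___
XX_XX___X__
X_XX_X_XXX_
XXX_XXXX__X
X__XX___XXX
XXXX_X_XX__

XXXX_X_XX__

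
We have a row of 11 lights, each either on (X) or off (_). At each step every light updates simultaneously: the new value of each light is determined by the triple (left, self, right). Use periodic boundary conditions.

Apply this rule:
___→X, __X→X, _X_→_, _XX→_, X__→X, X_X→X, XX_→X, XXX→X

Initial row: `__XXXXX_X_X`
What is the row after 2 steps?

XX_XXXXX_X_
_XX_XXXXX_X

_XX_XXXXX_X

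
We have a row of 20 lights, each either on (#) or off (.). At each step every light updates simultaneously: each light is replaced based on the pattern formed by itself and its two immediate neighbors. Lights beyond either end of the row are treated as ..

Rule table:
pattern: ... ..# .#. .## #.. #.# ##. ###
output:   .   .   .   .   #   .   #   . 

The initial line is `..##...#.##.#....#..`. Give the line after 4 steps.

......##.....#..#...

...##.....#..#....#.
....##.....#..#....#
.....##.....#..#....
......##.....#..#...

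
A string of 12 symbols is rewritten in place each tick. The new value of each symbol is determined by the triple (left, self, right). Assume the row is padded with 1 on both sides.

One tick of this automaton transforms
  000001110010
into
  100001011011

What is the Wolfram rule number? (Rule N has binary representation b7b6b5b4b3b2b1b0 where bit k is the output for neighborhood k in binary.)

124

position 6: 111 → 0  (bit 7 = 0)
position 7: 110 → 1  (bit 6 = 1)
position 11: 101 → 1  (bit 5 = 1)
position 0: 100 → 1  (bit 4 = 1)
position 5: 011 → 1  (bit 3 = 1)
position 10: 010 → 1  (bit 2 = 1)
position 4: 001 → 0  (bit 1 = 0)
position 1: 000 → 0  (bit 0 = 0)
bits b7..b0 = 01111100 = 124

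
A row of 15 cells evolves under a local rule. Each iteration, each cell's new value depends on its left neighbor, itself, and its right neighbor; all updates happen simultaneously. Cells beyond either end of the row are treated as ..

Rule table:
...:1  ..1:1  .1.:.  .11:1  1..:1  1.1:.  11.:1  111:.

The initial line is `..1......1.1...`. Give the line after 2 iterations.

iteration 1: 11.111111...111
iteration 2: 11.1....11111.1

11.1....11111.1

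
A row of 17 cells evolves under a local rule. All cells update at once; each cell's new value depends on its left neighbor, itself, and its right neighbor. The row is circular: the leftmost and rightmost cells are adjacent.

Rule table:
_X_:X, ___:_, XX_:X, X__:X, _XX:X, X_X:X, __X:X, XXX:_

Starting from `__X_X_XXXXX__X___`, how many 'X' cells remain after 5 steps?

_XXXXXX___XXXXX__
XX____XX_XX___XX_
XXX__XXXXXXX_XXXX
__XXXX_____XXX___
_XX__XX___XX_XX__
count of X: 8

8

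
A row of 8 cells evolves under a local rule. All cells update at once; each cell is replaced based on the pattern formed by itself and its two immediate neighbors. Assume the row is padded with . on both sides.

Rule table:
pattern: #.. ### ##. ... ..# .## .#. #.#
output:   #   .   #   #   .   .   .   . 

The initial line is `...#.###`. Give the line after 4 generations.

##.....#
.#####..
.....###
####...#

####...#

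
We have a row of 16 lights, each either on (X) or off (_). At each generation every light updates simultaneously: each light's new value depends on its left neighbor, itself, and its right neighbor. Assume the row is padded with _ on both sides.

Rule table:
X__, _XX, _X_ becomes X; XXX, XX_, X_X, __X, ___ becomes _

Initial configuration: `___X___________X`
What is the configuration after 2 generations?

___XX__________X
___X_X_________X

___X_X_________X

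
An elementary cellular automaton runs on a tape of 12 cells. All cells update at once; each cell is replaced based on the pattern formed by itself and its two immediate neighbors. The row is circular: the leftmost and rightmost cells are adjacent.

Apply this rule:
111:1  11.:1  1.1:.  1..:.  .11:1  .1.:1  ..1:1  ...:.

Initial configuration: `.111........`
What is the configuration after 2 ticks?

1111.......1

tick 1: 1111........
tick 2: 1111.......1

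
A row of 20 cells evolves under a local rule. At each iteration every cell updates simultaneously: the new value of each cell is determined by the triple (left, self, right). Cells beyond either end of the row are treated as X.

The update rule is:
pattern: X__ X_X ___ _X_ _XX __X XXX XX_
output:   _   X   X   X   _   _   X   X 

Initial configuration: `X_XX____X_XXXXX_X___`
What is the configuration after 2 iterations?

XX_X_XX_XX_XXXXXX_X_
XXXXX_XX_XX_XXXXXXXX

XXXXX_XX_XX_XXXXXXXX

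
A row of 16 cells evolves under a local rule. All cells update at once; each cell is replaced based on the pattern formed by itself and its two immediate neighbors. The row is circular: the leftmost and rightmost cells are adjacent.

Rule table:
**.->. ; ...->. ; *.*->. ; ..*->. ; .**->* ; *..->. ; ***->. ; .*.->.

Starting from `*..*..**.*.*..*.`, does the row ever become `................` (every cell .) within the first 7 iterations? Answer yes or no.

yes

......*.........
................
all cells are . at iteration 2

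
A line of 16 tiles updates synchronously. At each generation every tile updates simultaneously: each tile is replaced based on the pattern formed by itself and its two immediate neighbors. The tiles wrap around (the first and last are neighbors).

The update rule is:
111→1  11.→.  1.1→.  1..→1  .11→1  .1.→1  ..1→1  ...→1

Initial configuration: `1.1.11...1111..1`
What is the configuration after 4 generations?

1.111.111..11.11

..1.1.111111.111
111.1.11111..11.
11..1.1111.111..
1.111.111..11.11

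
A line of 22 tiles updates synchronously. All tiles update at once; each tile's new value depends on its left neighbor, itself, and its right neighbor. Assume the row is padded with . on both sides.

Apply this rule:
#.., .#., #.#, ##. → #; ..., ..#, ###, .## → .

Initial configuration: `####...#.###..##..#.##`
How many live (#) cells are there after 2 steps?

11

step 1: ...##..##..##..##.##.#
step 2: ....##..##..##..##.###
count of #: 11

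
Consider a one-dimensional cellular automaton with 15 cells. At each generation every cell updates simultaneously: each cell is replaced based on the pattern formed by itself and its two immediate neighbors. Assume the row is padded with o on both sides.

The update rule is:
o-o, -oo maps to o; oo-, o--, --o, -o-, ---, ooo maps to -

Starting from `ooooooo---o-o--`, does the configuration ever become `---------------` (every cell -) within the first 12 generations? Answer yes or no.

yes

-----------o---
---------------
all cells are - at generation 2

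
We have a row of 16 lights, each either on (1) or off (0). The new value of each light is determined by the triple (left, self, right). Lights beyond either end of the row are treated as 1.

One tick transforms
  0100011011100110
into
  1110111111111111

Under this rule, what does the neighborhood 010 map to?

1

At position 1 the neighborhood is 010; the next row has 1 there.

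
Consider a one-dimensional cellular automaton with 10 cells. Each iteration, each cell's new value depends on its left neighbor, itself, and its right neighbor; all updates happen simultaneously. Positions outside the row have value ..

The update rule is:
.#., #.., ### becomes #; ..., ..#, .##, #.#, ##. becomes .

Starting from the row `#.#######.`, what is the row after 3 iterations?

..#..#.#.#

#..#####.#
##..###..#
..#..#.#.#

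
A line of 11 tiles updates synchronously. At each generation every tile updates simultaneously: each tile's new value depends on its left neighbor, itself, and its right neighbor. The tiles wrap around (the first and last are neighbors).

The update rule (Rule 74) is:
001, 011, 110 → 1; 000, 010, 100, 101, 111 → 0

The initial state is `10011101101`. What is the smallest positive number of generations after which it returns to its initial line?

10110101101
10110001101
10110011101
10110110101
10110110001
10110110011
10110110110
00110110110
01110110110
11010110110
11000110110
11001110110
11011010110
11011000110
11011001110
11011011010
11011011000
11011011001
01011011011
00011011011
00111011011
01101011011
01100011011
01100111011
01101101011
01101100011
01101100111
01101101101
01101101100
11101101100
10101101101
10001101101
10011101101

33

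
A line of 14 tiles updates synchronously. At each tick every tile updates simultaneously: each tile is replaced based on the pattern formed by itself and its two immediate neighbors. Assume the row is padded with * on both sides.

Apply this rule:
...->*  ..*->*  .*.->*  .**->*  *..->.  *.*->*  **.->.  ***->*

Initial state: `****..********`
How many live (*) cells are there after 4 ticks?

tick 1: ***..*********
tick 2: **..**********
tick 3: *..***********
tick 4: ..************
count of *: 12

12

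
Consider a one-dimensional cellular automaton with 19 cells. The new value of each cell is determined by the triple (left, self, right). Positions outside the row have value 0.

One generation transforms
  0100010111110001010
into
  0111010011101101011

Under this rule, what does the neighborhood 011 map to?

At position 7 the neighborhood is 011; the next row has 0 there.

0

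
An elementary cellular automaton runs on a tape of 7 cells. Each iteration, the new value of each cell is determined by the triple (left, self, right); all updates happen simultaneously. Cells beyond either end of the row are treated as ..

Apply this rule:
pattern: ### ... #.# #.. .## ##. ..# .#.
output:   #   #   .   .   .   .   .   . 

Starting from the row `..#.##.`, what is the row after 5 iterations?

#......
..#####
#..###.
....#..
###...#

###...#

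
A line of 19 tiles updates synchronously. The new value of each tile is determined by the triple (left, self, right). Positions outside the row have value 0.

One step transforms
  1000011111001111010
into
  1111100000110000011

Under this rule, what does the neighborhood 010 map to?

At position 0 the neighborhood is 010; the next row has 1 there.

1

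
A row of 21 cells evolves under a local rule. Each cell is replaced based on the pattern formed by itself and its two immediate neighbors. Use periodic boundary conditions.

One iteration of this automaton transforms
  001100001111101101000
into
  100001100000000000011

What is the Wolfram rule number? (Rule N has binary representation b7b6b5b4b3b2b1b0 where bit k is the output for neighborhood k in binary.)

1

position 9: 111 → 0  (bit 7 = 0)
position 3: 110 → 0  (bit 6 = 0)
position 13: 101 → 0  (bit 5 = 0)
position 4: 100 → 0  (bit 4 = 0)
position 2: 011 → 0  (bit 3 = 0)
position 17: 010 → 0  (bit 2 = 0)
position 1: 001 → 0  (bit 1 = 0)
position 0: 000 → 1  (bit 0 = 1)
bits b7..b0 = 00000001 = 1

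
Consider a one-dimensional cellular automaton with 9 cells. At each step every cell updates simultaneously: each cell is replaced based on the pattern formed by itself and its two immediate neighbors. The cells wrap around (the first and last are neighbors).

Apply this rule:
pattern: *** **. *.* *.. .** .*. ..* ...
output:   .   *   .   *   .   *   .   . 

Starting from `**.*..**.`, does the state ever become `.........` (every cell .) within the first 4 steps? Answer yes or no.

step 1: .*.**..*.
step 2: .*..**.**
step 3: .**..*..*
step 4: ..**.**.*
step 4 is ..**.**.*, still not uniform .

no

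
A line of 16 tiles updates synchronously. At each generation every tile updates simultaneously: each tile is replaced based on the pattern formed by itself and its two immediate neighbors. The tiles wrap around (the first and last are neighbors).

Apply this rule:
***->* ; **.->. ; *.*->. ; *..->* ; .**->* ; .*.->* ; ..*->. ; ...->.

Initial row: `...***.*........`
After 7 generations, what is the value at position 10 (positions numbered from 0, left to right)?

.

generation 1: ...**..**.......
generation 2: ...*.*.*.*......
generation 3: ...*.*.*.**.....
generation 4: ...*.*.*.*.*....
generation 5: ...*.*.*.*.**...
generation 6: ...*.*.*.*.*.*..
generation 7: ...*.*.*.*.*.**.
position 10 holds .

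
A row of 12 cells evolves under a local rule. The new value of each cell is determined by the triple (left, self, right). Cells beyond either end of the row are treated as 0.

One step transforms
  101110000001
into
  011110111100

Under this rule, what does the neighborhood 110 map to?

1

At position 4 the neighborhood is 110; the next row has 1 there.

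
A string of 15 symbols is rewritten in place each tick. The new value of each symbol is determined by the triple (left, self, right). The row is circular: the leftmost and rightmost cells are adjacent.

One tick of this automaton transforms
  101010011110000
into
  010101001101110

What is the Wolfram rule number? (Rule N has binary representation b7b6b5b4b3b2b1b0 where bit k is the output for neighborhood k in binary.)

position 8: 111 → 1  (bit 7 = 1)
position 10: 110 → 0  (bit 6 = 0)
position 1: 101 → 1  (bit 5 = 1)
position 5: 100 → 1  (bit 4 = 1)
position 7: 011 → 0  (bit 3 = 0)
position 0: 010 → 0  (bit 2 = 0)
position 6: 001 → 0  (bit 1 = 0)
position 12: 000 → 1  (bit 0 = 1)
bits b7..b0 = 10110001 = 177

177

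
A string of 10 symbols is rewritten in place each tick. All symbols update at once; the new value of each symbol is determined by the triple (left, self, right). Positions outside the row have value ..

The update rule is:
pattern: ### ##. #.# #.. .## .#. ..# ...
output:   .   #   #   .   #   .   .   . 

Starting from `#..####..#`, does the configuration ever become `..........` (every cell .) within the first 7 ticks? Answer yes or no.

...#..#...
..........
all cells are . at tick 2

yes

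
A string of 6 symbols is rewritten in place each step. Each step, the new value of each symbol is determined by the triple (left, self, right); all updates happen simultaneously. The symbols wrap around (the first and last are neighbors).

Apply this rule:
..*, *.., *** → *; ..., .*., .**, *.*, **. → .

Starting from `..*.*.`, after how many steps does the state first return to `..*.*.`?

.*...*
..*.*.

2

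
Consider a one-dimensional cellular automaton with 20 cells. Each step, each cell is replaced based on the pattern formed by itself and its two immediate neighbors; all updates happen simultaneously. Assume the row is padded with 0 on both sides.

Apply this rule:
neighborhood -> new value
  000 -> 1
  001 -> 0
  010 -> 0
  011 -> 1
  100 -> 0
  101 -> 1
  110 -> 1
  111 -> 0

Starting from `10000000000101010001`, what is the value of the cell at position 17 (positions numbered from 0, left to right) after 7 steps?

step 1: 00111111110010100100
step 2: 10100000010001000001
step 3: 01001111000100011100
step 4: 00001001010001010101
step 5: 11100000100100101010
step 6: 10101110000000010100
step 7: 01011010111111001001
position 17 holds 0

0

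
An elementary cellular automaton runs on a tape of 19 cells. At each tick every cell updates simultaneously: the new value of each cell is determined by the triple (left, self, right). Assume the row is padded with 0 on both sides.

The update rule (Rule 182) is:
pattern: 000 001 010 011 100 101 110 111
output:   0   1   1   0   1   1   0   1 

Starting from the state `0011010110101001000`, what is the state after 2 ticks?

1111010110111111010

0100111001111111100
1111010110111111010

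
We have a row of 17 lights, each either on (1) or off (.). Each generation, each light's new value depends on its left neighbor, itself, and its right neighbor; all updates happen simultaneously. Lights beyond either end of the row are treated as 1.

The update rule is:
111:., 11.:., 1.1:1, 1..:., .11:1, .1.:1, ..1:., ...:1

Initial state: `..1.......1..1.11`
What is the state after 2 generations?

..1.11111.1..111.
..111....11..1..1

..111....11..1..1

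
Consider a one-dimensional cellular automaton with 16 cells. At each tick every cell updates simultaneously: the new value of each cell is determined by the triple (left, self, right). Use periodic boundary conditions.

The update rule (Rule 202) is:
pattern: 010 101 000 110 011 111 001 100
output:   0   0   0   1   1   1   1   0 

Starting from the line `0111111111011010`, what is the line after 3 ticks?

1111111111011011

tick 1: 1111111111011000
tick 2: 1111111111011001
tick 3: 1111111111011011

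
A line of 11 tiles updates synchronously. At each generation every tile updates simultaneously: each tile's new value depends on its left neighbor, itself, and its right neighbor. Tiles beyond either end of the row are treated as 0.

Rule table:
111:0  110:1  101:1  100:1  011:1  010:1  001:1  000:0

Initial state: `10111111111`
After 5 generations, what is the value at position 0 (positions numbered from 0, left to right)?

11100000001
10110000011
11111000111
10001101101
11011111111
position 0 holds 1

1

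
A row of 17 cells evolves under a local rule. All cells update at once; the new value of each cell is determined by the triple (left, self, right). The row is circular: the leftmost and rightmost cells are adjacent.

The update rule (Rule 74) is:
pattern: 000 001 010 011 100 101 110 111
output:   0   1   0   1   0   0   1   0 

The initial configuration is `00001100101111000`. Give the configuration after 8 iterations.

00011101001001000
00110100010010000
01110000100100000
11010001001000000
11000010010000001
01000100100000011
00001001000000111
00010010000001101

00010010000001101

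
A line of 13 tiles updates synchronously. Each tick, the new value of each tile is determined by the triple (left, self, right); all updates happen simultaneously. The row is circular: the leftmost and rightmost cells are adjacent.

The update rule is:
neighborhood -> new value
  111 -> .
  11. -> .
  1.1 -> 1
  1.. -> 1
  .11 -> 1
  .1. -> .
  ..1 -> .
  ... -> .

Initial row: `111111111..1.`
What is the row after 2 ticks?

1........1..1
.1........1.1

.1........1.1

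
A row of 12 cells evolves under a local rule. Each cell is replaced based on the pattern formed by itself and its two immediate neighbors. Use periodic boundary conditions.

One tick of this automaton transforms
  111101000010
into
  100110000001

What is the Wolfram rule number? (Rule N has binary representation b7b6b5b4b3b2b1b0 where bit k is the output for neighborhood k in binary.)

position 1: 111 → 0  (bit 7 = 0)
position 3: 110 → 1  (bit 6 = 1)
position 4: 101 → 1  (bit 5 = 1)
position 6: 100 → 0  (bit 4 = 0)
position 0: 011 → 1  (bit 3 = 1)
position 5: 010 → 0  (bit 2 = 0)
position 9: 001 → 0  (bit 1 = 0)
position 7: 000 → 0  (bit 0 = 0)
bits b7..b0 = 01101000 = 104

104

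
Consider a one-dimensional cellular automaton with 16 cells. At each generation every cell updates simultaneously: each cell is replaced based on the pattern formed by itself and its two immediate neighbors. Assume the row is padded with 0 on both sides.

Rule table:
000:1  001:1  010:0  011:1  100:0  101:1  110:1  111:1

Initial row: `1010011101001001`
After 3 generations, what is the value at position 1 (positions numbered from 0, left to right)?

0

0100111110010010
1001111110100100
0011111111001001
position 1 holds 0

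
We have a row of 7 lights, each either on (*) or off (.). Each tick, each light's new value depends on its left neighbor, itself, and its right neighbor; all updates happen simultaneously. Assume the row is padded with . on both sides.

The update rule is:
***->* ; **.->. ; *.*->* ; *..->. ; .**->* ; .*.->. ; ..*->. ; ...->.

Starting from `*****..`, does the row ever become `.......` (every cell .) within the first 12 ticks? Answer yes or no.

tick 1: ****...
tick 2: ***....
tick 3: **.....
tick 4: *......
tick 5: .......
all cells are . at tick 5

yes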